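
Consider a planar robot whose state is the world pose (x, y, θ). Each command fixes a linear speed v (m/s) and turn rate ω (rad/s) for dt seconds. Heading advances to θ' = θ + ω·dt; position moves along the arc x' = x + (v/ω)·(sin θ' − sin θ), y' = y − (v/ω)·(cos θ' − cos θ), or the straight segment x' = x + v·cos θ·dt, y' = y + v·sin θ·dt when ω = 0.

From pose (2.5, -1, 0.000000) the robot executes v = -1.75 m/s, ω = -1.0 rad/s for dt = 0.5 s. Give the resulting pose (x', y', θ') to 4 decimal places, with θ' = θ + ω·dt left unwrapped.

θ' = 0.0000 + -1.0·0.5 = -0.5000
R = v/ω = -1.75/-1.0 = 1.7500
x' = 2.5 + 1.7500·(sin -0.5000 − sin 0.0000) = 1.6610
y' = -1 − 1.7500·(cos -0.5000 − cos 0.0000) = -0.7858

(1.6610, -0.7858, -0.5000)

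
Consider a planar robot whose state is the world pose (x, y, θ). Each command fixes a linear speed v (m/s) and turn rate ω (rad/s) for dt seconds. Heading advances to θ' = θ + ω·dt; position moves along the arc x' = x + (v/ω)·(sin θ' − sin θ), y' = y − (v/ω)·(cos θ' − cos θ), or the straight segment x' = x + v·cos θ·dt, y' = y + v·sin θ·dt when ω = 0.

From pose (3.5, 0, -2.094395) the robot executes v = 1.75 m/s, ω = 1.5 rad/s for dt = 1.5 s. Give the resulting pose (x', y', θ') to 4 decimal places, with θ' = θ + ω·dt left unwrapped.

(4.6912, -1.7359, 0.1556)

θ' = -2.0944 + 1.5·1.5 = 0.1556
R = v/ω = 1.75/1.5 = 1.1667
x' = 3.5 + 1.1667·(sin 0.1556 − sin -2.0944) = 4.6912
y' = 0 − 1.1667·(cos 0.1556 − cos -2.0944) = -1.7359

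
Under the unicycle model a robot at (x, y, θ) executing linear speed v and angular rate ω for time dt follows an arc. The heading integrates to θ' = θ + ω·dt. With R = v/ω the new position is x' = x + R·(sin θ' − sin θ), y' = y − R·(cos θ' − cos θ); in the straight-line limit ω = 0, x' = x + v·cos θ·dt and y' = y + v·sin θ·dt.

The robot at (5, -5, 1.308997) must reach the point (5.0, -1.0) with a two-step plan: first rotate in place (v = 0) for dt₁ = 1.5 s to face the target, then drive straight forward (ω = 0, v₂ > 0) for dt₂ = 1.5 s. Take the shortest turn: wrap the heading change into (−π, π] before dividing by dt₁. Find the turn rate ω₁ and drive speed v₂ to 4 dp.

ω₁ = 0.1745, v₂ = 2.6667

heading to target = atan2(-1−-5, 5−5) = 1.5708
Δθ = wrap(1.5708 − 1.3090) = 0.2618; ω₁ = Δθ/dt₁ = 0.1745
distance = √((5−5)² + (-1−-5)²) = 4.0000; v₂ = distance/dt₂ = 2.6667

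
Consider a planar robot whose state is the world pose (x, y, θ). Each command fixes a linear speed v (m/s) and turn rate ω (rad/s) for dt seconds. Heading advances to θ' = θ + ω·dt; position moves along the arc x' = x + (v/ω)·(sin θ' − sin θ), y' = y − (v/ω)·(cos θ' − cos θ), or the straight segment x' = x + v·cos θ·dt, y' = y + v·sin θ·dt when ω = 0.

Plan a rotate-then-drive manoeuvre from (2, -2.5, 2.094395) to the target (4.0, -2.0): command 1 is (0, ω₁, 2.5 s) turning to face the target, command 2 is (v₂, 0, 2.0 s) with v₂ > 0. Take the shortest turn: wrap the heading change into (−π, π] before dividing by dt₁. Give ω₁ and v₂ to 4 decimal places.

heading to target = atan2(-2−-2.5, 4−2) = 0.2450
Δθ = wrap(0.2450 − 2.0944) = -1.8494; ω₁ = Δθ/dt₁ = -0.7398
distance = √((4−2)² + (-2−-2.5)²) = 2.0616; v₂ = distance/dt₂ = 1.0308

ω₁ = -0.7398, v₂ = 1.0308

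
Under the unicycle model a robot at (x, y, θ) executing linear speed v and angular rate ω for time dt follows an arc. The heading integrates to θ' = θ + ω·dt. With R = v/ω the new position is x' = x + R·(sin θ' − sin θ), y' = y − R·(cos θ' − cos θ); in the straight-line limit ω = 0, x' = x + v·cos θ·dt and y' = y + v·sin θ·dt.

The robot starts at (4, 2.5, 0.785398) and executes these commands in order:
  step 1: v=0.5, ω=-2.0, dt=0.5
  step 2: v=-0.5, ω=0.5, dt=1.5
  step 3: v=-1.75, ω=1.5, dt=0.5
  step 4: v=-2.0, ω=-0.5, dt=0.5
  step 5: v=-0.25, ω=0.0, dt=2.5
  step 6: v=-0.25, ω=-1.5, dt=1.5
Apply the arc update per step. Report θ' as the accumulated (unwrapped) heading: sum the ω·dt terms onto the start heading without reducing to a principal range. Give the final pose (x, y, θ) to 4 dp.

step 1: θ'=-0.2146 (R=-0.2500) → pose (4.2300, 2.5675, -0.2146)
step 2: θ'=0.5354 (R=-1.0000) → pose (3.5069, 2.4505, 0.5354)
step 3: θ'=1.2854 (R=-1.1667) → pose (2.9826, 1.7755, 1.2854)
step 4: θ'=1.0354 (R=4.0000) → pose (2.5847, 0.8610, 1.0354)
step 5: θ'=1.0354 (straight) → pose (2.2658, 0.3234, 1.0354)
step 6: θ'=-1.2146 (R=0.1667) → pose (1.9663, 0.3503, -1.2146)

(1.9663, 0.3503, -1.2146)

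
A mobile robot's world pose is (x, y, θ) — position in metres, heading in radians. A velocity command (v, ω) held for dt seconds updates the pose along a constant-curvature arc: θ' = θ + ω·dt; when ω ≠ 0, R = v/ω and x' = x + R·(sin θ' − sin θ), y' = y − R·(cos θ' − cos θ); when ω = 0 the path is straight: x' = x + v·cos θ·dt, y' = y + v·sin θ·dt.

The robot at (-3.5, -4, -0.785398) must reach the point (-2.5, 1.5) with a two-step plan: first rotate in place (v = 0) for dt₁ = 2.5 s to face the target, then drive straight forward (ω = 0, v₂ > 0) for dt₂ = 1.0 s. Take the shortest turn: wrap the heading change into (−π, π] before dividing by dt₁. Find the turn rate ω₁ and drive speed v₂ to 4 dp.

heading to target = atan2(1.5−-4, -2.5−-3.5) = 1.3909
Δθ = wrap(1.3909 − -0.7854) = 2.1763; ω₁ = Δθ/dt₁ = 0.8705
distance = √((-2.5−-3.5)² + (1.5−-4)²) = 5.5902; v₂ = distance/dt₂ = 5.5902

ω₁ = 0.8705, v₂ = 5.5902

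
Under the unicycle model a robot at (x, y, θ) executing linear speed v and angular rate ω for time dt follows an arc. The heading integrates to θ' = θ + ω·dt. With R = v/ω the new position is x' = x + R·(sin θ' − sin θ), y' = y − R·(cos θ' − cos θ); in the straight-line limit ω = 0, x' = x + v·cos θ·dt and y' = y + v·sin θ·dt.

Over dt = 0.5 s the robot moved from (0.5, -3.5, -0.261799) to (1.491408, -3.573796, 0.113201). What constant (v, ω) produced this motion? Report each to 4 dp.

Δθ = 0.113201 − -0.261799 = 0.375000
ω = Δθ/dt = 0.375000/0.5 = 0.7500
R = Δx/(sin θ' − sin θ) = 2.6667
v = R·ω = 2.6667·0.7500 = 2.0000

v = 2.0000, ω = 0.7500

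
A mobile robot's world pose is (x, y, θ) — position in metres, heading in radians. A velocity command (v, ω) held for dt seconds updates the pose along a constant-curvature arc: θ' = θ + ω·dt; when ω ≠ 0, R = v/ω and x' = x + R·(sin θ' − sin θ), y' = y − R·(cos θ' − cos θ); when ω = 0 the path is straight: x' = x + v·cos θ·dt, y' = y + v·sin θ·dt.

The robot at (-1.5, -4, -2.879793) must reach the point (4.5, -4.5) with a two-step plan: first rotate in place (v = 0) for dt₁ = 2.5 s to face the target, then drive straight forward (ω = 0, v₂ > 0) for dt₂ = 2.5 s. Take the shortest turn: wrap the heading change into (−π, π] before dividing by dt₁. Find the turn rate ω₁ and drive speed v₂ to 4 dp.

ω₁ = 1.1187, v₂ = 2.4083

heading to target = atan2(-4.5−-4, 4.5−-1.5) = -0.0831
Δθ = wrap(-0.0831 − -2.8798) = 2.7967; ω₁ = Δθ/dt₁ = 1.1187
distance = √((4.5−-1.5)² + (-4.5−-4)²) = 6.0208; v₂ = distance/dt₂ = 2.4083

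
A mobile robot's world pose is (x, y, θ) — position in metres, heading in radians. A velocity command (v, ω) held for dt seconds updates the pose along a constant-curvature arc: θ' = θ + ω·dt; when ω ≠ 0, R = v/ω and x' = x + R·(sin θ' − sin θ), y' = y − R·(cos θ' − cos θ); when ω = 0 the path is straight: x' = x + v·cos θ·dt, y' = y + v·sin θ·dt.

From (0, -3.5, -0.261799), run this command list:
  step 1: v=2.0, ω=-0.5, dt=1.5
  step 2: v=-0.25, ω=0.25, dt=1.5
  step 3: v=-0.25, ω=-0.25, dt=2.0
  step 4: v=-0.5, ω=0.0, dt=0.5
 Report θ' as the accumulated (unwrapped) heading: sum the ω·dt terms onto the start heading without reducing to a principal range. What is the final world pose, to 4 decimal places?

step 1: θ'=-1.0118 (R=-4.0000) → pose (2.3559, -5.2424, -1.0118)
step 2: θ'=-0.6368 (R=-1.0000) → pose (2.1027, -4.9687, -0.6368)
step 3: θ'=-1.1368 (R=1.0000) → pose (1.7900, -4.5852, -1.1368)
step 4: θ'=-1.1368 (straight) → pose (1.6849, -4.3584, -1.1368)

(1.6849, -4.3584, -1.1368)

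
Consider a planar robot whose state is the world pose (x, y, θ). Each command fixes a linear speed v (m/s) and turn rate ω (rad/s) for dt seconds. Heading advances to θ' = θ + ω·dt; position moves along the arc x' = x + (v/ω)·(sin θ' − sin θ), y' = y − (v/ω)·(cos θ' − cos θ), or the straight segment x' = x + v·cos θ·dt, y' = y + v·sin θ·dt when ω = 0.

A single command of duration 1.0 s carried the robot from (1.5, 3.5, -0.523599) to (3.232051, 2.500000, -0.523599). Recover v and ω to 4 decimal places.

v = 2.0000, ω = 0.0000

Δθ = -0.523599 − -0.523599 = 0.000000
ω = Δθ/dt = 0.000000/1.0 = 0.0000
ω = 0 → v = (Δx·cos θ + Δy·sin θ)/dt = 2.0000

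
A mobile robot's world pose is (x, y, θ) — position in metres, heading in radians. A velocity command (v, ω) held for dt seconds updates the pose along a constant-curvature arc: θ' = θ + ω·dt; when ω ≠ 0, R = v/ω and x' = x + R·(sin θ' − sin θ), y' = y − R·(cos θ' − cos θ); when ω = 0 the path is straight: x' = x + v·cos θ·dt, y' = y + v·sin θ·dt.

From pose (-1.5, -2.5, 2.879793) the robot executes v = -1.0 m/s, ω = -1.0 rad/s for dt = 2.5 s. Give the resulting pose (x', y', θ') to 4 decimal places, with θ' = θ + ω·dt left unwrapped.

θ' = 2.8798 + -1.0·2.5 = 0.3798
R = v/ω = -1.0/-1.0 = 1.0000
x' = -1.5 + 1.0000·(sin 0.3798 − sin 2.8798) = -1.3881
y' = -2.5 − 1.0000·(cos 0.3798 − cos 2.8798) = -4.3947

(-1.3881, -4.3947, 0.3798)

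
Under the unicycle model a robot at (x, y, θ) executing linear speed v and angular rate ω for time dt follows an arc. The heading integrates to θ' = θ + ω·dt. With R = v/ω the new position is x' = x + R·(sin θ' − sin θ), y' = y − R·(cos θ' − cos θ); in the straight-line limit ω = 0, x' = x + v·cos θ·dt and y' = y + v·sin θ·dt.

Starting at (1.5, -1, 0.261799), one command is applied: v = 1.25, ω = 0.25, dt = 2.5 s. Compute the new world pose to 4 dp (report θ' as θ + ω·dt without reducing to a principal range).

(4.0812, 0.6701, 0.8868)

θ' = 0.2618 + 0.25·2.5 = 0.8868
R = v/ω = 1.25/0.25 = 5.0000
x' = 1.5 + 5.0000·(sin 0.8868 − sin 0.2618) = 4.0812
y' = -1 − 5.0000·(cos 0.8868 − cos 0.2618) = 0.6701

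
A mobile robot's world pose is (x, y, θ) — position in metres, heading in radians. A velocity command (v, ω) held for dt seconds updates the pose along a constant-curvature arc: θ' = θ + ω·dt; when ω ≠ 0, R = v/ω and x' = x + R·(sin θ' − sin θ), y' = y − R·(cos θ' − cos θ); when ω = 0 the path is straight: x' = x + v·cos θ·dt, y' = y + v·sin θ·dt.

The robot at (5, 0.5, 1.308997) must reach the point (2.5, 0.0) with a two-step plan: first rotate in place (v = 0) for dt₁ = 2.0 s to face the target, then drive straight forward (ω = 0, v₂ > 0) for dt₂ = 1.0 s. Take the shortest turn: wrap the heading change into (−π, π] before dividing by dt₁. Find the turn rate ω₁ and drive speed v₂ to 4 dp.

heading to target = atan2(0−0.5, 2.5−5) = -2.9442
Δθ = wrap(-2.9442 − 1.3090) = 2.0300; ω₁ = Δθ/dt₁ = 1.0150
distance = √((2.5−5)² + (0−0.5)²) = 2.5495; v₂ = distance/dt₂ = 2.5495

ω₁ = 1.0150, v₂ = 2.5495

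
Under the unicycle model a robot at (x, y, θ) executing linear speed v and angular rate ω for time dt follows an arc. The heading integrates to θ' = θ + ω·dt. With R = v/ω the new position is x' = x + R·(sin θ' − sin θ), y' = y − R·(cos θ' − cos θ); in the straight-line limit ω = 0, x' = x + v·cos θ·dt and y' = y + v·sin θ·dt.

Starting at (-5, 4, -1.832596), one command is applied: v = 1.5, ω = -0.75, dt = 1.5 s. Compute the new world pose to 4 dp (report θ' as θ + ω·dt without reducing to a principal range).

(-6.5659, 2.5514, -2.9576)

θ' = -1.8326 + -0.75·1.5 = -2.9576
R = v/ω = 1.5/-0.75 = -2.0000
x' = -5 + -2.0000·(sin -2.9576 − sin -1.8326) = -6.5659
y' = 4 − -2.0000·(cos -2.9576 − cos -1.8326) = 2.5514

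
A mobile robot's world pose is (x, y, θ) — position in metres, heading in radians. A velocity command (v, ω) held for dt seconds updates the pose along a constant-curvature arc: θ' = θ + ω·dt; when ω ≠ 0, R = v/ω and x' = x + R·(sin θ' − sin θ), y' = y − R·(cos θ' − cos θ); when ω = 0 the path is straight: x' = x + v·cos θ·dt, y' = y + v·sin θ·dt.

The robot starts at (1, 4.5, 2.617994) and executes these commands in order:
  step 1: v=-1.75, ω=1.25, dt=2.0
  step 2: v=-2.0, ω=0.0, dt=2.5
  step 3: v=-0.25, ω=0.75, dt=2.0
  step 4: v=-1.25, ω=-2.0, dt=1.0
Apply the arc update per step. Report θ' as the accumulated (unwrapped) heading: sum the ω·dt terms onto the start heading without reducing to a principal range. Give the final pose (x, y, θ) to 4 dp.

step 1: θ'=5.1180 (R=-1.4000) → pose (2.9864, 6.2648, 5.1180)
step 2: θ'=5.1180 (straight) → pose (1.0135, 10.8592, 5.1180)
step 3: θ'=6.6180 (R=-0.3333) → pose (0.5977, 11.0425, 6.6180)
step 4: θ'=4.6180 (R=0.6250) → pose (-0.2299, 11.6917, 4.6180)

(-0.2299, 11.6917, 4.6180)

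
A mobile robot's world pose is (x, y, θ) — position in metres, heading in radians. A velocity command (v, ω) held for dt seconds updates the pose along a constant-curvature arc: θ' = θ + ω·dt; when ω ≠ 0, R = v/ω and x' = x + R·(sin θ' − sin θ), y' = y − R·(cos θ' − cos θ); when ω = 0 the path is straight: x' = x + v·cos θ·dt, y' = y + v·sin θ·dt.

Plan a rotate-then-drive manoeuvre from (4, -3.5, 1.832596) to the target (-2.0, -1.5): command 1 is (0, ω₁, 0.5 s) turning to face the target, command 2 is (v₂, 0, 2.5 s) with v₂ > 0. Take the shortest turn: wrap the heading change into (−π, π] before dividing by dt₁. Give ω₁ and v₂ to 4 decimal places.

ω₁ = 1.9745, v₂ = 2.5298

heading to target = atan2(-1.5−-3.5, -2−4) = 2.8198
Δθ = wrap(2.8198 − 1.8326) = 0.9872; ω₁ = Δθ/dt₁ = 1.9745
distance = √((-2−4)² + (-1.5−-3.5)²) = 6.3246; v₂ = distance/dt₂ = 2.5298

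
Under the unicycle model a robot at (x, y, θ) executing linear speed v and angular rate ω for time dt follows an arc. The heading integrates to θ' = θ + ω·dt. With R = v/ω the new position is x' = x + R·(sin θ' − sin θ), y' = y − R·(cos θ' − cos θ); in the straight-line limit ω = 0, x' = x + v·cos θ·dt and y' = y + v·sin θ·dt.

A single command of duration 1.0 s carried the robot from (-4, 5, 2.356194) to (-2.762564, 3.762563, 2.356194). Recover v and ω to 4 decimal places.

v = -1.7500, ω = 0.0000

Δθ = 2.356194 − 2.356194 = 0.000000
ω = Δθ/dt = 0.000000/1.0 = 0.0000
ω = 0 → v = (Δx·cos θ + Δy·sin θ)/dt = -1.7500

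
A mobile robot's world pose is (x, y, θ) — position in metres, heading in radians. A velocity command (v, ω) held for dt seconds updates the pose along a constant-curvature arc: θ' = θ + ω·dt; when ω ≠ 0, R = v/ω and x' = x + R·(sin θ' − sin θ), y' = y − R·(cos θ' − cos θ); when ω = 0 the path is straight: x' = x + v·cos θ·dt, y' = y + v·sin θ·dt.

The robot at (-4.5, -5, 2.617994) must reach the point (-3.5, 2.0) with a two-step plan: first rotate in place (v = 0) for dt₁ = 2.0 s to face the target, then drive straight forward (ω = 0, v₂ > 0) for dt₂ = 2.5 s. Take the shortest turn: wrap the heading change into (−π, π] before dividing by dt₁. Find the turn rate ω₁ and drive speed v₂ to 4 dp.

ω₁ = -0.5945, v₂ = 2.8284

heading to target = atan2(2−-5, -3.5−-4.5) = 1.4289
Δθ = wrap(1.4289 − 2.6180) = -1.1891; ω₁ = Δθ/dt₁ = -0.5945
distance = √((-3.5−-4.5)² + (2−-5)²) = 7.0711; v₂ = distance/dt₂ = 2.8284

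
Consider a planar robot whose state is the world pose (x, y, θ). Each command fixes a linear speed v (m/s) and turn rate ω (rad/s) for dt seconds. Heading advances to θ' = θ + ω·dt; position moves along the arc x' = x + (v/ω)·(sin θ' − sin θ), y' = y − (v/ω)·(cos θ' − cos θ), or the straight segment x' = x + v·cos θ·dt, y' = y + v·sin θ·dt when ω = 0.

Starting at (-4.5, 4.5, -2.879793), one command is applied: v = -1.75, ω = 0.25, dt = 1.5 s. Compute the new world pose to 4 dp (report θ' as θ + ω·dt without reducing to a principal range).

(-2.1494, 5.6335, -2.5048)

θ' = -2.8798 + 0.25·1.5 = -2.5048
R = v/ω = -1.75/0.25 = -7.0000
x' = -4.5 + -7.0000·(sin -2.5048 − sin -2.8798) = -2.1494
y' = 4.5 − -7.0000·(cos -2.5048 − cos -2.8798) = 5.6335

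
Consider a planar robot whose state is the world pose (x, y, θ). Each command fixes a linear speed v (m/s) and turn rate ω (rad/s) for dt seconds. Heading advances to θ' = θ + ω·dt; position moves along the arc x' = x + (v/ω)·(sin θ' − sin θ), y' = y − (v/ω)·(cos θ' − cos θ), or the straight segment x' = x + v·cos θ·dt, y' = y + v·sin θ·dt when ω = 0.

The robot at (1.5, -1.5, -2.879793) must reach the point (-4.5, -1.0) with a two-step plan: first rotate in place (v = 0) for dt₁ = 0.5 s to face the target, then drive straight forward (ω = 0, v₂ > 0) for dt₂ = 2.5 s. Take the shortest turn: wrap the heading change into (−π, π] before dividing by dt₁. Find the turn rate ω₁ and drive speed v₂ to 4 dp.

heading to target = atan2(-1−-1.5, -4.5−1.5) = 3.0585
Δθ = wrap(3.0585 − -2.8798) = -0.3449; ω₁ = Δθ/dt₁ = -0.6899
distance = √((-4.5−1.5)² + (-1−-1.5)²) = 6.0208; v₂ = distance/dt₂ = 2.4083

ω₁ = -0.6899, v₂ = 2.4083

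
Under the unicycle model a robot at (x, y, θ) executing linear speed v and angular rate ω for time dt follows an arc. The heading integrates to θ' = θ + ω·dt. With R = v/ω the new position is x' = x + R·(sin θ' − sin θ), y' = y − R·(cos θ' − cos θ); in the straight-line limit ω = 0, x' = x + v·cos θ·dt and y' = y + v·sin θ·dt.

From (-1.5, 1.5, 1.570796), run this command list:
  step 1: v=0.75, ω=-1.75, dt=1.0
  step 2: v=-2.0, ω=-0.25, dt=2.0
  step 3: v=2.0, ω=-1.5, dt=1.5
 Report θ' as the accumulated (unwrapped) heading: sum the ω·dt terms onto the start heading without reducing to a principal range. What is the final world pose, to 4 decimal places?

(-5.1510, 1.2282, -2.9292)

step 1: θ'=-0.1792 (R=-0.4286) → pose (-0.9950, 1.9217, -0.1792)
step 2: θ'=-0.6792 (R=8.0000) → pose (-4.5945, 3.5690, -0.6792)
step 3: θ'=-2.9292 (R=-1.3333) → pose (-5.1510, 1.2282, -2.9292)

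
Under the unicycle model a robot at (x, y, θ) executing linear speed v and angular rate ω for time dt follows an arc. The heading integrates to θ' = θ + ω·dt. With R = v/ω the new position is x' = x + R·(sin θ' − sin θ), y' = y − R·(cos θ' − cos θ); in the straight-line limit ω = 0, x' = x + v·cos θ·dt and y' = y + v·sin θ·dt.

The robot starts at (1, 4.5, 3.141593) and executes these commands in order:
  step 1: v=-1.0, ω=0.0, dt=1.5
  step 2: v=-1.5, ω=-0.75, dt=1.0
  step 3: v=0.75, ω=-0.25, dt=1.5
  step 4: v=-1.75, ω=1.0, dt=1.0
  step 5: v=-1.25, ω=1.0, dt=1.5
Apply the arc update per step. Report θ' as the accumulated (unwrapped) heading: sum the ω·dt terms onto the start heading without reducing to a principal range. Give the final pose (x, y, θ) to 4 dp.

step 1: θ'=3.1416 (straight) → pose (2.5000, 4.5000, 3.1416)
step 2: θ'=2.3916 (R=2.0000) → pose (3.8633, 3.9634, 2.3916)
step 3: θ'=2.0166 (R=-3.0000) → pose (3.2014, 4.8649, 2.0166)
step 4: θ'=3.0166 (R=-1.7500) → pose (4.5622, 3.8831, 3.0166)
step 5: θ'=4.5166 (R=-1.2500) → pose (5.9441, 4.8802, 4.5166)

(5.9441, 4.8802, 4.5166)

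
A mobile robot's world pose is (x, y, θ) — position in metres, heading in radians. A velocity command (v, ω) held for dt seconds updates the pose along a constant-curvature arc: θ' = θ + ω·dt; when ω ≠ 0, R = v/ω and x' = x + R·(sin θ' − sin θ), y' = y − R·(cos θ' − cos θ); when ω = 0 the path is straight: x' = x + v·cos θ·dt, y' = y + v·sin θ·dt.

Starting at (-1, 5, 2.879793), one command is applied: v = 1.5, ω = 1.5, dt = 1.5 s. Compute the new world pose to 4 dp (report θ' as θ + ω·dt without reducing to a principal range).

(-2.1730, 3.6287, 5.1298)

θ' = 2.8798 + 1.5·1.5 = 5.1298
R = v/ω = 1.5/1.5 = 1.0000
x' = -1 + 1.0000·(sin 5.1298 − sin 2.8798) = -2.1730
y' = 5 − 1.0000·(cos 5.1298 − cos 2.8798) = 3.6287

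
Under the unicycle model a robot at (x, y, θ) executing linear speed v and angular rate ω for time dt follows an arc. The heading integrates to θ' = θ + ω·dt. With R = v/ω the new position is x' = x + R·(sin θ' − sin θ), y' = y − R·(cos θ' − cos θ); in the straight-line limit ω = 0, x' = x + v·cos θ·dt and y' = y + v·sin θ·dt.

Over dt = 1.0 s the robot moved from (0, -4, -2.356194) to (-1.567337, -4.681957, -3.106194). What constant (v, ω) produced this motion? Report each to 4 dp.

Δθ = -3.106194 − -2.356194 = -0.750000
ω = Δθ/dt = -0.750000/1.0 = -0.7500
R = Δx/(sin θ' − sin θ) = -2.3333
v = R·ω = -2.3333·-0.7500 = 1.7500

v = 1.7500, ω = -0.7500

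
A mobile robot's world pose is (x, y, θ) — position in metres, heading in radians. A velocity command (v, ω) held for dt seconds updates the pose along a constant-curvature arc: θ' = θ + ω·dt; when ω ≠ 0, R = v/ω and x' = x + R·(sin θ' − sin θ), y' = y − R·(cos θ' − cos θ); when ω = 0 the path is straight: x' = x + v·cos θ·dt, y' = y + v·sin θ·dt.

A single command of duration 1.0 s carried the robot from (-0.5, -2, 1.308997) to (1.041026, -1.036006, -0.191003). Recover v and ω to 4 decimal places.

Δθ = -0.191003 − 1.308997 = -1.500000
ω = Δθ/dt = -1.500000/1.0 = -1.5000
R = Δx/(sin θ' − sin θ) = -1.3333
v = R·ω = -1.3333·-1.5000 = 2.0000

v = 2.0000, ω = -1.5000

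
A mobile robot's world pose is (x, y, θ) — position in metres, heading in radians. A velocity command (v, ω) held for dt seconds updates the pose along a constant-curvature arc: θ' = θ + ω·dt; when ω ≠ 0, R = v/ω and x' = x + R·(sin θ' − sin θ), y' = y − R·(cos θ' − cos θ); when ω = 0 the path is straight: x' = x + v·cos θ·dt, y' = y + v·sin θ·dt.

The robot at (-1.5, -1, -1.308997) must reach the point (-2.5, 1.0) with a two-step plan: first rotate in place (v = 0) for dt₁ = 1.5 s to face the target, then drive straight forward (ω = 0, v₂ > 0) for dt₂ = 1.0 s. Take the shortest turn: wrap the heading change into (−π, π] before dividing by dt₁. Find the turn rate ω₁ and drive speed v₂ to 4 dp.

ω₁ = -1.9598, v₂ = 2.2361

heading to target = atan2(1−-1, -2.5−-1.5) = 2.0344
Δθ = wrap(2.0344 − -1.3090) = -2.9397; ω₁ = Δθ/dt₁ = -1.9598
distance = √((-2.5−-1.5)² + (1−-1)²) = 2.2361; v₂ = distance/dt₂ = 2.2361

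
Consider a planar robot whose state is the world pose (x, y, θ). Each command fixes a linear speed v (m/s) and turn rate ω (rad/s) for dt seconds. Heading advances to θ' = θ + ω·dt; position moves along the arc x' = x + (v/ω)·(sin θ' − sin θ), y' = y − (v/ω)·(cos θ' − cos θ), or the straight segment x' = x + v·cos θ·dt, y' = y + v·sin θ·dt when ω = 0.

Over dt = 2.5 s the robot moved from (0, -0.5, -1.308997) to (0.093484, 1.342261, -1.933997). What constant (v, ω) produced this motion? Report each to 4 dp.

Δθ = -1.933997 − -1.308997 = -0.625000
ω = Δθ/dt = -0.625000/2.5 = -0.2500
R = −Δy/(cos θ' − cos θ) = 3.0000
v = R·ω = 3.0000·-0.2500 = -0.7500

v = -0.7500, ω = -0.2500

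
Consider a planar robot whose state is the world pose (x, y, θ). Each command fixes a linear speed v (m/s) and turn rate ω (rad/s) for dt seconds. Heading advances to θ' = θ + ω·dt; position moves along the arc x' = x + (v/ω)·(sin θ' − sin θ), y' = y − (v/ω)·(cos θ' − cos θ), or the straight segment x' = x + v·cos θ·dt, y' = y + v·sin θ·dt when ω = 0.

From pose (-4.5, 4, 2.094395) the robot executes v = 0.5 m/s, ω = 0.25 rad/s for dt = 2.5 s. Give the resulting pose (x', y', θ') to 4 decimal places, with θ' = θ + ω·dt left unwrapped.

θ' = 2.0944 + 0.25·2.5 = 2.7194
R = v/ω = 0.5/0.25 = 2.0000
x' = -4.5 + 2.0000·(sin 2.7194 − sin 2.0944) = -5.4125
y' = 4 − 2.0000·(cos 2.7194 − cos 2.0944) = 4.8244

(-5.4125, 4.8244, 2.7194)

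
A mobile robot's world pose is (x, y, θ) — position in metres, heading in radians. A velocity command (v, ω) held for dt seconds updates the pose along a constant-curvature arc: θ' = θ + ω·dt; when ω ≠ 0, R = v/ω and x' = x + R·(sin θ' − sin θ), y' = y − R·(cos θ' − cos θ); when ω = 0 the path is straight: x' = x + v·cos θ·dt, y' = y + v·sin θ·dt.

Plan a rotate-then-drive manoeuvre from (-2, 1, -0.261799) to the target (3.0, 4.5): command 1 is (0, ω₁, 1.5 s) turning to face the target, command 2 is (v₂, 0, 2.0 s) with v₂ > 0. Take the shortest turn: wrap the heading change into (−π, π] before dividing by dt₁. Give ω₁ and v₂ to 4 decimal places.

ω₁ = 0.5817, v₂ = 3.0516

heading to target = atan2(4.5−1, 3−-2) = 0.6107
Δθ = wrap(0.6107 − -0.2618) = 0.8725; ω₁ = Δθ/dt₁ = 0.5817
distance = √((3−-2)² + (4.5−1)²) = 6.1033; v₂ = distance/dt₂ = 3.0516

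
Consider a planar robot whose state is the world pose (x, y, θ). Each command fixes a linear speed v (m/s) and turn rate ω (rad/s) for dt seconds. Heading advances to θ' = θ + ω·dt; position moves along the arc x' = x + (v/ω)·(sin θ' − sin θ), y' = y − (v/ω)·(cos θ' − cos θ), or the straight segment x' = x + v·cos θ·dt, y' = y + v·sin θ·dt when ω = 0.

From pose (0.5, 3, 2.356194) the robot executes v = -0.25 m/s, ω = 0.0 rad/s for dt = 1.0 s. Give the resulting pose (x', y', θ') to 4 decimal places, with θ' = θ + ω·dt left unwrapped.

θ' = 2.3562 + 0.0·1.0 = 2.3562
ω = 0 → straight: x' = 0.5 + -0.25·cos(2.3562)·1.0 = 0.6768
y' = 3 + -0.25·sin(2.3562)·1.0 = 2.8232

(0.6768, 2.8232, 2.3562)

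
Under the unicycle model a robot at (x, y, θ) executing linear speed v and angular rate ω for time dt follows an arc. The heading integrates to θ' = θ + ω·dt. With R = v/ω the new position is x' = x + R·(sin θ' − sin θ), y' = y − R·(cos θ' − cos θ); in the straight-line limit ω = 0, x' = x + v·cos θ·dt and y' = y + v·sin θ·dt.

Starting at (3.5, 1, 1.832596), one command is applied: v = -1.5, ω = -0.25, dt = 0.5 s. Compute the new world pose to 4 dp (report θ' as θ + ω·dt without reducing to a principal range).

θ' = 1.8326 + -0.25·0.5 = 1.7076
R = v/ω = -1.5/-0.25 = 6.0000
x' = 3.5 + 6.0000·(sin 1.7076 − sin 1.8326) = 3.6484
y' = 1 − 6.0000·(cos 1.7076 − cos 1.8326) = 0.2653

(3.6484, 0.2653, 1.7076)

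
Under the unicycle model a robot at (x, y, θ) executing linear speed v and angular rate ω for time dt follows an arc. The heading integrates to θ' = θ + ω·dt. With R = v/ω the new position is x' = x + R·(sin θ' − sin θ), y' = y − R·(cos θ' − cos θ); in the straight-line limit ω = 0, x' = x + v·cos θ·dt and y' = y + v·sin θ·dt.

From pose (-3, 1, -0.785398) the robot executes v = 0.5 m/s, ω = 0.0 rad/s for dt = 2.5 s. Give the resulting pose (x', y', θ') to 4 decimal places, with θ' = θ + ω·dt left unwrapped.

θ' = -0.7854 + 0.0·2.5 = -0.7854
ω = 0 → straight: x' = -3 + 0.5·cos(-0.7854)·2.5 = -2.1161
y' = 1 + 0.5·sin(-0.7854)·2.5 = 0.1161

(-2.1161, 0.1161, -0.7854)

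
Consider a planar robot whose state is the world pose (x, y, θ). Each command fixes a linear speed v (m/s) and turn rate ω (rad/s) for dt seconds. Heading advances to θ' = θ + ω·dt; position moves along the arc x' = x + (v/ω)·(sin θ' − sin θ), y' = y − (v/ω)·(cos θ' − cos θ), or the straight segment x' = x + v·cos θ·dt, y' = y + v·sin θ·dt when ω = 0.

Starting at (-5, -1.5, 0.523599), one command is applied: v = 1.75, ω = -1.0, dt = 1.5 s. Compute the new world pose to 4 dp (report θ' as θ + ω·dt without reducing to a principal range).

(-2.6751, -2.0355, -0.9764)

θ' = 0.5236 + -1.0·1.5 = -0.9764
R = v/ω = 1.75/-1.0 = -1.7500
x' = -5 + -1.7500·(sin -0.9764 − sin 0.5236) = -2.6751
y' = -1.5 − -1.7500·(cos -0.9764 − cos 0.5236) = -2.0355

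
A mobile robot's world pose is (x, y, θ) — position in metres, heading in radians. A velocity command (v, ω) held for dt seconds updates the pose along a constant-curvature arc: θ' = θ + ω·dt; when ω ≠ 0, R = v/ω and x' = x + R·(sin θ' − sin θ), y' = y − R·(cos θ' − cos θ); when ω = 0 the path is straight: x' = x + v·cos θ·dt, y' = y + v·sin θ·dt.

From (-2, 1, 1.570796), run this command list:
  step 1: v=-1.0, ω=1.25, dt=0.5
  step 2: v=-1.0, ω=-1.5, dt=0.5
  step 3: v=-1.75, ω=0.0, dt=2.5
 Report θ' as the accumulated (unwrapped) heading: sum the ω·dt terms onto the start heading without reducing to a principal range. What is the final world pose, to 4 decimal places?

step 1: θ'=2.1958 (R=-0.8000) → pose (-1.8488, 0.5319, 2.1958)
step 2: θ'=1.4458 (R=0.6667) → pose (-1.7279, 0.0587, 1.4458)
step 3: θ'=1.4458 (straight) → pose (-2.2734, -4.2821, 1.4458)

(-2.2734, -4.2821, 1.4458)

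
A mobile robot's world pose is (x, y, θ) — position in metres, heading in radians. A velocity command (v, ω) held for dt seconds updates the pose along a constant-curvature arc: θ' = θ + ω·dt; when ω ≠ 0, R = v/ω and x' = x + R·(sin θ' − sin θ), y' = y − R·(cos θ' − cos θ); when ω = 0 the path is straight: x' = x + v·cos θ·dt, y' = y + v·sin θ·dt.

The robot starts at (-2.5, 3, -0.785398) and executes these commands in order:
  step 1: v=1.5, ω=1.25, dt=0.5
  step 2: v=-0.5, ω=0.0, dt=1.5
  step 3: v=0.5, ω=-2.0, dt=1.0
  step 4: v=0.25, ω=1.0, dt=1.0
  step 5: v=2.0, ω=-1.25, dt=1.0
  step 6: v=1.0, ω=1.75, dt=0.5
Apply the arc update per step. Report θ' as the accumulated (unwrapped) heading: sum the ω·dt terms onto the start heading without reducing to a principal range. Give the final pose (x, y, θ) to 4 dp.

step 1: θ'=-0.1604 (R=1.2000) → pose (-1.8431, 2.6639, -0.1604)
step 2: θ'=-0.1604 (straight) → pose (-2.5835, 2.7837, -0.1604)
step 3: θ'=-2.1604 (R=-0.2500) → pose (-2.4156, 2.3979, -2.1604)
step 4: θ'=-1.1604 (R=0.2500) → pose (-2.4371, 2.1592, -1.1604)
step 5: θ'=-2.4104 (R=-1.6000) → pose (-2.8358, 0.3298, -2.4104)
step 6: θ'=-1.5354 (R=0.5714) → pose (-3.0253, -0.1158, -1.5354)

(-3.0253, -0.1158, -1.5354)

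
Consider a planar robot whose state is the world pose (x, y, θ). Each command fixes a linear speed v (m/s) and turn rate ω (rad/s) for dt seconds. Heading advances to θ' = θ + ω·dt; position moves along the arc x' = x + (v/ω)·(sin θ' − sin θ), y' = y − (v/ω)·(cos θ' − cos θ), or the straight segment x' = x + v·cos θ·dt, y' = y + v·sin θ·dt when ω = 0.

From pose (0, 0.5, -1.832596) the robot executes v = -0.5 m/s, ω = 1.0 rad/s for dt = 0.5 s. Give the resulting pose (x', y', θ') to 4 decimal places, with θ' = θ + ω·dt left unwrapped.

θ' = -1.8326 + 1.0·0.5 = -1.3326
R = v/ω = -0.5/1.0 = -0.5000
x' = 0 + -0.5000·(sin -1.3326 − sin -1.8326) = 0.0029
y' = 0.5 − -0.5000·(cos -1.3326 − cos -1.8326) = 0.7474

(0.0029, 0.7474, -1.3326)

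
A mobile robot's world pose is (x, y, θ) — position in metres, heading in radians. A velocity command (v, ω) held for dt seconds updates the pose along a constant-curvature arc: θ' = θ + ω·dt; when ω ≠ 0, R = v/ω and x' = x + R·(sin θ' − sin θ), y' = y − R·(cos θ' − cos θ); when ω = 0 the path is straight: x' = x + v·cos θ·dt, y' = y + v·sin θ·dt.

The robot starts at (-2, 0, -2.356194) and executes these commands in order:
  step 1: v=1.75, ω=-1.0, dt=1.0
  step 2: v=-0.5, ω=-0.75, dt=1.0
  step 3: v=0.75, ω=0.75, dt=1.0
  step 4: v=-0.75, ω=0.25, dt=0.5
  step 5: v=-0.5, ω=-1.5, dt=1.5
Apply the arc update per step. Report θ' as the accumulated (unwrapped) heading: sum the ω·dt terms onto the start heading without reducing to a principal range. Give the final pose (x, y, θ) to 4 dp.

(-3.2329, -0.9572, -5.4812)

step 1: θ'=-3.3562 (R=-1.7500) → pose (-3.6101, -0.4724, -3.3562)
step 2: θ'=-4.1062 (R=0.6667) → pose (-3.2042, -0.7440, -4.1062)
step 3: θ'=-3.3562 (R=1.0000) → pose (-3.8131, -0.3366, -3.3562)
step 4: θ'=-3.2312 (R=-3.0000) → pose (-3.4426, -0.3934, -3.2312)
step 5: θ'=-5.4812 (R=0.3333) → pose (-3.2329, -0.9572, -5.4812)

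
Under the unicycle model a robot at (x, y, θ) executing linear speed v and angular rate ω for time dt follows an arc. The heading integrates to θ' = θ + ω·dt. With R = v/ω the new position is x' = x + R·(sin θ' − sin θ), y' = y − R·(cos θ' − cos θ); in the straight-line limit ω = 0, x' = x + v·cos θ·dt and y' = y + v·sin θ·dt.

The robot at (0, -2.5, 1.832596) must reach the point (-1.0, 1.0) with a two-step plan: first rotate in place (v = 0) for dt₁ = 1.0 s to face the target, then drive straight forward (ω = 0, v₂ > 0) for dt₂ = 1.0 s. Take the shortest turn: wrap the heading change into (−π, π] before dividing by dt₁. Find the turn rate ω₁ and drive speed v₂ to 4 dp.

heading to target = atan2(1−-2.5, -1−0) = 1.8491
Δθ = wrap(1.8491 − 1.8326) = 0.0165; ω₁ = Δθ/dt₁ = 0.0165
distance = √((-1−0)² + (1−-2.5)²) = 3.6401; v₂ = distance/dt₂ = 3.6401

ω₁ = 0.0165, v₂ = 3.6401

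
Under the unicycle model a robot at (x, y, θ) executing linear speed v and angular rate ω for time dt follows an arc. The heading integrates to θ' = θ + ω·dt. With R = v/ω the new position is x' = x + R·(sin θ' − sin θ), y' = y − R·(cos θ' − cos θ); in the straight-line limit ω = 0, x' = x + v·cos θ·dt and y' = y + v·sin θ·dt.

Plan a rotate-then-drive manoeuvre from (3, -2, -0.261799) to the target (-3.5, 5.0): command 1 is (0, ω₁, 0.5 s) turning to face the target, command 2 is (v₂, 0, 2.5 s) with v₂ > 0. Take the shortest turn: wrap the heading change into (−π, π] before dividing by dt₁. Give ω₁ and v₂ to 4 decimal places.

heading to target = atan2(5−-2, -3.5−3) = 2.3192
Δθ = wrap(2.3192 − -0.2618) = 2.5810; ω₁ = Δθ/dt₁ = 5.1619
distance = √((-3.5−3)² + (5−-2)²) = 9.5525; v₂ = distance/dt₂ = 3.8210

ω₁ = 5.1619, v₂ = 3.8210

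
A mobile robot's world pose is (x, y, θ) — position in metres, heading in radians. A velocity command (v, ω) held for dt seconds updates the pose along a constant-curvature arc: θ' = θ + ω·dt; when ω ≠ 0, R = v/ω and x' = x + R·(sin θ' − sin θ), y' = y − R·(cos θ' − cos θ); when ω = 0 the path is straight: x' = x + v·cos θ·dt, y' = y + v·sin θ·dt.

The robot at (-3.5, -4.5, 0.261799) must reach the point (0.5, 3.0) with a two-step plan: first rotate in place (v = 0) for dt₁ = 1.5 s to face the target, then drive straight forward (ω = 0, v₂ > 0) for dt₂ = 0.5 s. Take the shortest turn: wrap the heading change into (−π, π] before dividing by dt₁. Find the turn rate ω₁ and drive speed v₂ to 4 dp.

heading to target = atan2(3−-4.5, 0.5−-3.5) = 1.0808
Δθ = wrap(1.0808 − 0.2618) = 0.8190; ω₁ = Δθ/dt₁ = 0.5460
distance = √((0.5−-3.5)² + (3−-4.5)²) = 8.5000; v₂ = distance/dt₂ = 17.0000

ω₁ = 0.5460, v₂ = 17.0000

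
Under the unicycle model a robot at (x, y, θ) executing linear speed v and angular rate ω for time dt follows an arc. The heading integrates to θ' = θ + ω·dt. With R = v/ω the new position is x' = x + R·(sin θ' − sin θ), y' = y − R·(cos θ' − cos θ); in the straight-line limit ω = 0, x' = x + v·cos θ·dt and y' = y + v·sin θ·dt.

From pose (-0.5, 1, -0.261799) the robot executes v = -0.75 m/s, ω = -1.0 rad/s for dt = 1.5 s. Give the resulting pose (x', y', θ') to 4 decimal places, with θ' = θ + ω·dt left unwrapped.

(-1.0422, 1.8668, -1.7618)

θ' = -0.2618 + -1.0·1.5 = -1.7618
R = v/ω = -0.75/-1.0 = 0.7500
x' = -0.5 + 0.7500·(sin -1.7618 − sin -0.2618) = -1.0422
y' = 1 − 0.7500·(cos -1.7618 − cos -0.2618) = 1.8668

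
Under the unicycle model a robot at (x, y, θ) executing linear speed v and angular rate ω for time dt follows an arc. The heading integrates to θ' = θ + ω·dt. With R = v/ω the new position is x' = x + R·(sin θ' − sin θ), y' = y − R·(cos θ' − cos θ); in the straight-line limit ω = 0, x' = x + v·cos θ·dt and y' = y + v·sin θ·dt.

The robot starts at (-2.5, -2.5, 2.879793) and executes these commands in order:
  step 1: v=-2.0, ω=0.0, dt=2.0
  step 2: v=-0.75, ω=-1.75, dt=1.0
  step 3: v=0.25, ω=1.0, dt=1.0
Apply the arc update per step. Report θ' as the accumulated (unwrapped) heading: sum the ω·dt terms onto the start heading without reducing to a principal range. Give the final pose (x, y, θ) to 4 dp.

(1.6262, -3.8929, 2.1298)

step 1: θ'=2.8798 (straight) → pose (1.3637, -3.5353, 2.8798)
step 2: θ'=1.1298 (R=0.4286) → pose (1.6403, -4.1322, 1.1298)
step 3: θ'=2.1298 (R=0.2500) → pose (1.6262, -3.8929, 2.1298)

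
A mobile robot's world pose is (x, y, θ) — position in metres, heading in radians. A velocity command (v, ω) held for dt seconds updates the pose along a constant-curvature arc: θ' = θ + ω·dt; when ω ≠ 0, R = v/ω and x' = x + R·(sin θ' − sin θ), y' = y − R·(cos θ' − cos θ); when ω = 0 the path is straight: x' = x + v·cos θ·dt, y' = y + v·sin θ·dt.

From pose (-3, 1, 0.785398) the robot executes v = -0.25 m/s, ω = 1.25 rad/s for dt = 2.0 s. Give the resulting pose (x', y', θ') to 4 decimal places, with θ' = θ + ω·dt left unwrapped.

θ' = 0.7854 + 1.25·2.0 = 3.2854
R = v/ω = -0.25/1.25 = -0.2000
x' = -3 + -0.2000·(sin 3.2854 − sin 0.7854) = -2.8299
y' = 1 − -0.2000·(cos 3.2854 − cos 0.7854) = 0.6606

(-2.8299, 0.6606, 3.2854)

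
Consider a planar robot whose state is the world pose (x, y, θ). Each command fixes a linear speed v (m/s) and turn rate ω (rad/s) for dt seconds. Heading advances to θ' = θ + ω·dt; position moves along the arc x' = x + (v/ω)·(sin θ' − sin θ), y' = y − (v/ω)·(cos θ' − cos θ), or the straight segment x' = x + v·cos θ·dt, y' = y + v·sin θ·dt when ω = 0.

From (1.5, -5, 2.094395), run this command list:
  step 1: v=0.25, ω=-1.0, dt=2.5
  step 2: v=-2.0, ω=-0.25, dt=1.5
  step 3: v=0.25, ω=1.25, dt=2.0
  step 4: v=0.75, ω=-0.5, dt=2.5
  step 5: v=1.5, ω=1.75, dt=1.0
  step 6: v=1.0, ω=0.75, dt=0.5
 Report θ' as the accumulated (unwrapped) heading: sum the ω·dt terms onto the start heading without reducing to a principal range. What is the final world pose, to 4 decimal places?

(0.4121, 0.3687, 2.5944)

step 1: θ'=-0.4056 (R=-0.2500) → pose (1.8152, -4.6453, -0.4056)
step 2: θ'=-0.7806 (R=8.0000) → pose (-0.6579, -2.9783, -0.7806)
step 3: θ'=1.7194 (R=0.2000) → pose (-0.3194, -2.8066, 1.7194)
step 4: θ'=0.4694 (R=-1.5000) → pose (0.4856, -1.2467, 0.4694)
step 5: θ'=2.2194 (R=0.8571) → pose (0.7809, 0.0355, 2.2194)
step 6: θ'=2.5944 (R=1.3333) → pose (0.4121, 0.3687, 2.5944)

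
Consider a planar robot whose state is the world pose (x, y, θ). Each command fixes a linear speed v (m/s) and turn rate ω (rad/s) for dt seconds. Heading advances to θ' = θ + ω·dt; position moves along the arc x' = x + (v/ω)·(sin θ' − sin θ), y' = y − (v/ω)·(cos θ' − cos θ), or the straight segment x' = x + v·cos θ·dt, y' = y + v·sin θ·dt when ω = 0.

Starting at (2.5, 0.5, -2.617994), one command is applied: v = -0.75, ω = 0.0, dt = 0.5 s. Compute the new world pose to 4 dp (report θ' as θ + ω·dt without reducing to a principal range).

(2.8248, 0.6875, -2.6180)

θ' = -2.6180 + 0.0·0.5 = -2.6180
ω = 0 → straight: x' = 2.5 + -0.75·cos(-2.6180)·0.5 = 2.8248
y' = 0.5 + -0.75·sin(-2.6180)·0.5 = 0.6875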